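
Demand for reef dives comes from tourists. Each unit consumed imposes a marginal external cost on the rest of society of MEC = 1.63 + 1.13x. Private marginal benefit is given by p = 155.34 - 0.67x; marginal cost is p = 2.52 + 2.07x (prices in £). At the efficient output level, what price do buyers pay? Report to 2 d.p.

P = £129.16

Social marginal benefit = demand − MEC = 153.71 - 1.80x.
Set SMB = MC: 153.71 - 1.80x = 2.52 + 2.07x → x* = 39.0672.
Consumer price on the demand curve at x*: 155.34 − 0.67×39.0672 = 129.1650.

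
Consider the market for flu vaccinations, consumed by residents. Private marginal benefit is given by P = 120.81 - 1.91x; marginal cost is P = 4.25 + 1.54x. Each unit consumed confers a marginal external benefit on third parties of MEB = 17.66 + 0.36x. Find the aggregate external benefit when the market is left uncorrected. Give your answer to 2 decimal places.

802.11

Market equilibrium (private): 4.25 + 1.54x = 120.81 - 1.91x → x_m = 33.7855.
Total external benefit = ∫₀^{x_m} (17.66 + 0.36x) dx = 17.66×33.7855 + ½×0.36×33.7855² = 802.1147.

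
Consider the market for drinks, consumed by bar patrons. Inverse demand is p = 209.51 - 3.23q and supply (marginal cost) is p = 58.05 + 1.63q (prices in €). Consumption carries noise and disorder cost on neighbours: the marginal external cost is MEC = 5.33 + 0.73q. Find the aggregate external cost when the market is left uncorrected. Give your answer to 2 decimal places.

€520.61

Market equilibrium (private): 58.05 + 1.63q = 209.51 - 3.23q → q_m = 31.1646.
Total external cost = ∫₀^{q_m} (5.33 + 0.73q) dq = 5.33×31.1646 + ½×0.73×31.1646² = 520.6071.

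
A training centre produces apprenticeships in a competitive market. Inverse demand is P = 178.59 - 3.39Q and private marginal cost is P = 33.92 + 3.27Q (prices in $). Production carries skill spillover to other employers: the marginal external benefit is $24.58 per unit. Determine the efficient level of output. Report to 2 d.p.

Q* = 25.41

Social marginal cost = private MC − MEB = 9.34 + 3.27Q.
Set SMC = demand: 9.34 + 3.27Q = 178.59 - 3.39Q → Q* = 25.4129.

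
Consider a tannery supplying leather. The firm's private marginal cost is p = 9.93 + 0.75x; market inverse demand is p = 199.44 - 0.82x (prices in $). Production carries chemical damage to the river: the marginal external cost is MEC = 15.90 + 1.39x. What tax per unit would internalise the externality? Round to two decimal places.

tax = $97.43 per unit

Social marginal cost = private MC + MEC = 25.83 + 2.14x.
Set SMC = demand: 25.83 + 2.14x = 199.44 - 0.82x → x* = 58.6520.
The Pigouvian tax equals MEC at x*: 15.90 + 1.39×58.6520 = 97.4263.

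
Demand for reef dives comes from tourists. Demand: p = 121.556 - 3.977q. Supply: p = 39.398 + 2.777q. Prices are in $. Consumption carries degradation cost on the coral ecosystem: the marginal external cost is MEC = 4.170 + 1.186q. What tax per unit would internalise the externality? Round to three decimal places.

tax = $15.819 per unit

Social marginal benefit = demand − MEC = 117.386 - 5.163q.
Set SMB = MC: 117.386 - 5.163q = 39.398 + 2.777q → q* = 9.8222.
The Pigouvian tax equals MEC at q*: 4.170 + 1.186×9.8222 = 15.8191.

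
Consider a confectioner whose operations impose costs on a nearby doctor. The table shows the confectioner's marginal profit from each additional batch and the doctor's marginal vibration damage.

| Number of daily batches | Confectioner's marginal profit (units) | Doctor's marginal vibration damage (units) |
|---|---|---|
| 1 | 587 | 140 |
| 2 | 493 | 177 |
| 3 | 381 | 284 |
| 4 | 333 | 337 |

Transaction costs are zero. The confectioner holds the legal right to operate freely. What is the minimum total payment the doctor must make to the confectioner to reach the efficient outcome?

Left alone the confectioner would choose level 4 (marginal profit stays positive).
Efficient level: k* = 3 (marginal profit ≥ marginal vibration damage through 3).
The doctor must at least cover the confectioner's forgone profit from cutting 4→3: 333 = 333.

333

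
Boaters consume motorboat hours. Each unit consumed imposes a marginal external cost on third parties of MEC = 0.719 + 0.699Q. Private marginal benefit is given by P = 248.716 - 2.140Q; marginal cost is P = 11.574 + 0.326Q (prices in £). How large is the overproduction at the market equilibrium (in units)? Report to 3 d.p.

Market equilibrium (private): 11.574 + 0.326Q = 248.716 - 2.140Q → Q_m = 96.1646.
Social marginal benefit = demand − MEC = 247.997 - 2.839Q.
Set SMB = MC: 247.997 - 2.839Q = 11.574 + 0.326Q → Q* = 74.6992.
Gap = |96.1646 − 74.6992| = 21.4654.

21.465 units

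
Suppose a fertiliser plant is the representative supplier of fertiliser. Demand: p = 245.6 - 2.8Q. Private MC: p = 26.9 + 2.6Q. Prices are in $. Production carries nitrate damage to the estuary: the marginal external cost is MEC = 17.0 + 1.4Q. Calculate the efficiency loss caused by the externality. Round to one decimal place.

Market equilibrium (private): 26.9 + 2.6Q = 245.6 - 2.8Q → Q_m = 40.5000.
Social marginal cost = private MC + MEC = 43.9 + 4.0Q.
Set SMC = demand: 43.9 + 4.0Q = 245.6 - 2.8Q → Q* = 29.6618.
The loss is the area between SMC and demand from Q* to Q_m; with linear curves that's a triangle of height MEC(Q_m).
DWL = ½ × 10.8382 × 73.7000 = 399.3877.

DWL = $399.4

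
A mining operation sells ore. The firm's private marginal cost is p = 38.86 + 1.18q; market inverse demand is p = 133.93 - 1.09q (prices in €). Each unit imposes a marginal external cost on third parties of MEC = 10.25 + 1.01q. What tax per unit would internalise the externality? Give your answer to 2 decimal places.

tax = €36.37 per unit

Social marginal cost = private MC + MEC = 49.11 + 2.19q.
Set SMC = demand: 49.11 + 2.19q = 133.93 - 1.09q → q* = 25.8598.
The Pigouvian tax equals MEC at q*: 10.25 + 1.01×25.8598 = 36.3684.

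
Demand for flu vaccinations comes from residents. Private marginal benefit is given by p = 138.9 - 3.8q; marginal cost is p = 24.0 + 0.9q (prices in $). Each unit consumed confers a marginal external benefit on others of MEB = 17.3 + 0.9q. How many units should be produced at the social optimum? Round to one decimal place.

Social marginal benefit = demand + MEB = 156.2 - 2.9q.
Set SMB = MC: 156.2 - 2.9q = 24.0 + 0.9q → q* = 34.7895.

q* = 34.8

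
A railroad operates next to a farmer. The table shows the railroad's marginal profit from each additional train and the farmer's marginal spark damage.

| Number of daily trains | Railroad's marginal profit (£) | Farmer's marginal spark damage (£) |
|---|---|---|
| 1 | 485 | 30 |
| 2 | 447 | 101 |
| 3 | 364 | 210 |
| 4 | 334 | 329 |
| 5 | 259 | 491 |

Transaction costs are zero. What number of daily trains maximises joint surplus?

4

Bargaining reaches the level where marginal profit last exceeds marginal spark damage.
That holds through level 4 (334 ≥ 329) but not at 5 (259 < 491).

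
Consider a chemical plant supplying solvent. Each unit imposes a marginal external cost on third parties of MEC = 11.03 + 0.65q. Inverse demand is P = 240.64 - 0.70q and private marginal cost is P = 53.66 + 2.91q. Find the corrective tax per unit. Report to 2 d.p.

Social marginal cost = private MC + MEC = 64.69 + 3.56q.
Set SMC = demand: 64.69 + 3.56q = 240.64 - 0.70q → q* = 41.3028.
The Pigouvian tax equals MEC at q*: 11.03 + 0.65×41.3028 = 37.8768.

tax = 37.88 per unit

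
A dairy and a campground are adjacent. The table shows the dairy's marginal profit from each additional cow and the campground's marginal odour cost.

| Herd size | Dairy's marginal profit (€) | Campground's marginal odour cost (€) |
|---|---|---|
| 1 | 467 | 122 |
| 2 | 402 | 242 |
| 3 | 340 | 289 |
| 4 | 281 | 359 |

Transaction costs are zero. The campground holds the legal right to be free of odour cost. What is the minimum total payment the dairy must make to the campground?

€653

Efficient level: marginal profit ≥ marginal odour cost through level 3, so k* = 3.
With the campground holding the right, the dairy must at least compensate total damage at k*: 122 + 242 + 289 = 653.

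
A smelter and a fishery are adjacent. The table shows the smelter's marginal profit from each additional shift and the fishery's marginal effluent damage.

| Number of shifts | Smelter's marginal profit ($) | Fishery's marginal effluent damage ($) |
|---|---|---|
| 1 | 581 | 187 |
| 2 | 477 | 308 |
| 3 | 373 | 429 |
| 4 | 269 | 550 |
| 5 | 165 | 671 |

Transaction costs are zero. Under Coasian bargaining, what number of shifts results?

Bargaining reaches the level where marginal profit last exceeds marginal effluent damage.
That holds through level 2 (477 ≥ 308) but not at 3 (373 < 429).

2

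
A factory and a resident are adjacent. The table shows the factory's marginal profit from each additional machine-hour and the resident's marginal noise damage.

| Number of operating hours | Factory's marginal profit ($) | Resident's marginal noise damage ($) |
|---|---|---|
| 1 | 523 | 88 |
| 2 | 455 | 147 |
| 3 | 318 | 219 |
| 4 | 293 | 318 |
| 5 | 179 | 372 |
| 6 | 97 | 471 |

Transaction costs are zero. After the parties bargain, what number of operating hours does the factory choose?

3

Bargaining reaches the level where marginal profit last exceeds marginal noise damage.
That holds through level 3 (318 ≥ 219) but not at 4 (293 < 318).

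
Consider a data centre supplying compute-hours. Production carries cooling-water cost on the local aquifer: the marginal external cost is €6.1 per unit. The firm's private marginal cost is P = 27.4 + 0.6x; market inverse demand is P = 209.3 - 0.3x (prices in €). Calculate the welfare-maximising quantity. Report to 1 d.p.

x* = 195.3

Social marginal cost = private MC + MEC = 33.5 + 0.6x.
Set SMC = demand: 33.5 + 0.6x = 209.3 - 0.3x → x* = 195.3333.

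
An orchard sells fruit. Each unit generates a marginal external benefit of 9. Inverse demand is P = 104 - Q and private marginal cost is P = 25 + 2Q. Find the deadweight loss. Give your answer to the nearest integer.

Market equilibrium (private): 25 + 2Q = 104 - Q → Q_m = 26.3333.
Social marginal cost = private MC − MEB = 16 + 2Q.
Set SMC = demand: 16 + 2Q = 104 - Q → Q* = 29.3333.
The welfare-loss triangle has base |Q_m − Q*| and height MEB(Q_m) (the vertical gap between SMC and demand is zero at Q* and MEB at Q_m).
DWL = ½ × 3.0000 × 9.0000 = 13.5000.

DWL = 14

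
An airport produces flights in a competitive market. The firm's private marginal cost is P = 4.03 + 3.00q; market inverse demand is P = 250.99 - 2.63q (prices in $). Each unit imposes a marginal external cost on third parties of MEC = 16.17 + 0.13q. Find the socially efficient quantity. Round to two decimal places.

q* = 40.07

Social marginal cost = private MC + MEC = 20.20 + 3.13q.
Set SMC = demand: 20.20 + 3.13q = 250.99 - 2.63q → q* = 40.0677.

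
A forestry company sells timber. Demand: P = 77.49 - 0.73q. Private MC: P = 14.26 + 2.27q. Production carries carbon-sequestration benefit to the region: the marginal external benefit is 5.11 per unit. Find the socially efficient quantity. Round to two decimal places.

Social marginal cost = private MC − MEB = 9.15 + 2.27q.
Set SMC = demand: 9.15 + 2.27q = 77.49 - 0.73q → q* = 22.7800.

q* = 22.78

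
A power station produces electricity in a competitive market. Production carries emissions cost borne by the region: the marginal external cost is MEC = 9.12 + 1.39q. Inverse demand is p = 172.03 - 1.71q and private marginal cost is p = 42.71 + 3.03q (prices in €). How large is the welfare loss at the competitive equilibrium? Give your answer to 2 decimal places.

DWL = €180.51

Market equilibrium (private): 42.71 + 3.03q = 172.03 - 1.71q → q_m = 27.2827.
Social marginal cost = private MC + MEC = 51.83 + 4.42q.
Set SMC = demand: 51.83 + 4.42q = 172.03 - 1.71q → q* = 19.6085.
Height of the DWL triangle at q_m is SMC(q_m) − demand(q_m) = MEC(q_m) = 47.0430.
DWL = ½ × 7.6742 × 47.0430 = 180.5087.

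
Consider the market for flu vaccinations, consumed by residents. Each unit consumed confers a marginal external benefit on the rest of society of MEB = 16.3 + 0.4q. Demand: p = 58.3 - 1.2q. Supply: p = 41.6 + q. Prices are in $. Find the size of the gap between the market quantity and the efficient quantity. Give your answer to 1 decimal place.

Market equilibrium (private): 41.6 + q = 58.3 - 1.2q → q_m = 7.5909.
Social marginal benefit = demand + MEB = 74.6 - 0.8q.
Set SMB = MC: 74.6 - 0.8q = 41.6 + q → q* = 18.3333.
Gap = |7.5909 − 18.3333| = 10.7424.

10.7 units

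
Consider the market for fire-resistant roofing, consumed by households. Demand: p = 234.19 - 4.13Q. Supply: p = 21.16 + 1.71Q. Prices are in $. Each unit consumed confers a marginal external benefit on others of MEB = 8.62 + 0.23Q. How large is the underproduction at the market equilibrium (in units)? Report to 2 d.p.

3.03 units

Market equilibrium (private): 21.16 + 1.71Q = 234.19 - 4.13Q → Q_m = 36.4777.
Social marginal benefit = demand + MEB = 242.81 - 3.90Q.
Set SMB = MC: 242.81 - 3.90Q = 21.16 + 1.71Q → Q* = 39.5098.
Gap = |36.4777 − 39.5098| = 3.0321.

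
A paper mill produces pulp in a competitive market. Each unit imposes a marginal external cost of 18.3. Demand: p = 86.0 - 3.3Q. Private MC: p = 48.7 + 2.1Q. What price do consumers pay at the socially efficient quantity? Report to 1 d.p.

P = 74.4

Social marginal cost = private MC + MEC = 67.0 + 2.1Q.
Set SMC = demand: 67.0 + 2.1Q = 86.0 - 3.3Q → Q* = 3.5185.
Consumer price on the demand curve at Q*: 86.0 − 3.3×3.5185 = 74.3890.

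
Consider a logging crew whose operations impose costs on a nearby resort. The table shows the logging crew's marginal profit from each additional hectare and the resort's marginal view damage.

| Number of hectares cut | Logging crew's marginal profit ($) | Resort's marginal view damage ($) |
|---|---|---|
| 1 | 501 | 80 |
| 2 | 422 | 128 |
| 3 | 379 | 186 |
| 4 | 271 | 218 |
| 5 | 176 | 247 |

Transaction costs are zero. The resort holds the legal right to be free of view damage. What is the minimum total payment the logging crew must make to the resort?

$612

Efficient level: marginal profit ≥ marginal view damage through level 4, so k* = 4.
With the resort holding the right, the logging crew must at least compensate total damage at k*: 80 + 128 + 186 + 218 = 612.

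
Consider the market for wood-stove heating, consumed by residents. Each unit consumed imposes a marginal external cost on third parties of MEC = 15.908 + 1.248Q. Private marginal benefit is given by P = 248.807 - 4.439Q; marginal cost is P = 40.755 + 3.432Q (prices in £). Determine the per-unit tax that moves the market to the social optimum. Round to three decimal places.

Social marginal benefit = demand − MEC = 232.899 - 5.687Q.
Set SMB = MC: 232.899 - 5.687Q = 40.755 + 3.432Q → Q* = 21.0707.
The Pigouvian tax equals MEC at Q*: 15.908 + 1.248×21.0707 = 42.2042.

tax = £42.204 per unit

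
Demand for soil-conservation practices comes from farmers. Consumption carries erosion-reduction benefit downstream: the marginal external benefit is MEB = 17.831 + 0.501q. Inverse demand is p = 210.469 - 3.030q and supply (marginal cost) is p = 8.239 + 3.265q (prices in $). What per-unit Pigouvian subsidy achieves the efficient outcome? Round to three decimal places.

subsidy = $36.859 per unit

Social marginal benefit = demand + MEB = 228.300 - 2.529q.
Set SMB = MC: 228.300 - 2.529q = 8.239 + 3.265q → q* = 37.9808.
The Pigouvian subsidy equals MEB at q*: 17.831 + 0.501×37.9808 = 36.8594.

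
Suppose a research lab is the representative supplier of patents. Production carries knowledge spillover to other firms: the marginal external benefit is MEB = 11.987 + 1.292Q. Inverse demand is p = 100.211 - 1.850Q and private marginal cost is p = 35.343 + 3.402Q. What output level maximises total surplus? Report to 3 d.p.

Social marginal cost = private MC − MEB = 23.356 + 2.110Q.
Set SMC = demand: 23.356 + 2.110Q = 100.211 - 1.850Q → Q* = 19.4078.

Q* = 19.408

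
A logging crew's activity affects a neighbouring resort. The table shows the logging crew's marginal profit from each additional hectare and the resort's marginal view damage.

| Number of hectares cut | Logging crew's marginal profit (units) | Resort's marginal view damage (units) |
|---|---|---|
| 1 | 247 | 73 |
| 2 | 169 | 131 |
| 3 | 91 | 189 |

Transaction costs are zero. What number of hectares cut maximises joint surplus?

Bargaining reaches the level where marginal profit last exceeds marginal view damage.
That holds through level 2 (169 ≥ 131) but not at 3 (91 < 189).

2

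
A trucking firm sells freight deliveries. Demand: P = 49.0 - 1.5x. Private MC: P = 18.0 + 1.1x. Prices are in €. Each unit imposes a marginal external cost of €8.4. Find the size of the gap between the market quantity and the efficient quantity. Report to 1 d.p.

Market equilibrium (private): 18.0 + 1.1x = 49.0 - 1.5x → x_m = 11.9231.
Social marginal cost = private MC + MEC = 26.4 + 1.1x.
Set SMC = demand: 26.4 + 1.1x = 49.0 - 1.5x → x* = 8.6923.
Gap = |11.9231 − 8.6923| = 3.2308.

3.2 units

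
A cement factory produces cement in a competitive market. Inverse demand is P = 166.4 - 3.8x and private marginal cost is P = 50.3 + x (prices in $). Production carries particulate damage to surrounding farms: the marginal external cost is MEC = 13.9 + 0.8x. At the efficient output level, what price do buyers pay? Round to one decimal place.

P = $97.1

Social marginal cost = private MC + MEC = 64.2 + 1.8x.
Set SMC = demand: 64.2 + 1.8x = 166.4 - 3.8x → x* = 18.2500.
Consumer price on the demand curve at x*: 166.4 − 3.8×18.2500 = 97.0500.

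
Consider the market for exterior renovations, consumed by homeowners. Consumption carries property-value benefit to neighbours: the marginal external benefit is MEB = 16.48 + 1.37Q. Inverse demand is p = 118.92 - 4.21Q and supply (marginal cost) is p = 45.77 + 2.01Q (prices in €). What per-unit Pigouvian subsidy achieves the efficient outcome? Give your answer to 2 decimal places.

Social marginal benefit = demand + MEB = 135.40 - 2.84Q.
Set SMB = MC: 135.40 - 2.84Q = 45.77 + 2.01Q → Q* = 18.4804.
The Pigouvian subsidy equals MEB at Q*: 16.48 + 1.37×18.4804 = 41.7981.

subsidy = €41.80 per unit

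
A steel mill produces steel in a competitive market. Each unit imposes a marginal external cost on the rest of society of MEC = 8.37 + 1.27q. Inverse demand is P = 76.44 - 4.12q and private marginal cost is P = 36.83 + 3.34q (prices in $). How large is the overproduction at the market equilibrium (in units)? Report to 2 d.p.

1.73 units

Market equilibrium (private): 36.83 + 3.34q = 76.44 - 4.12q → q_m = 5.3097.
Social marginal cost = private MC + MEC = 45.20 + 4.61q.
Set SMC = demand: 45.20 + 4.61q = 76.44 - 4.12q → q* = 3.5785.
Gap = |5.3097 − 3.5785| = 1.7312.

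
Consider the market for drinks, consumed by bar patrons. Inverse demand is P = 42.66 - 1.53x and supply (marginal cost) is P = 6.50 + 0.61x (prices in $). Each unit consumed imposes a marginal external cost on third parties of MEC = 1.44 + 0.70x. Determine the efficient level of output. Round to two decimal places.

Social marginal benefit = demand − MEC = 41.22 - 2.23x.
Set SMB = MC: 41.22 - 2.23x = 6.50 + 0.61x → x* = 12.2254.

x* = 12.23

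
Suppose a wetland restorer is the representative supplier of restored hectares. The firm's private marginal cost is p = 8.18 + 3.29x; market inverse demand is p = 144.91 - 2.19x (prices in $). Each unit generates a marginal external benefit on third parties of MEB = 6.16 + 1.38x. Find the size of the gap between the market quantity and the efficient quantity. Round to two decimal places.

9.90 units

Market equilibrium (private): 8.18 + 3.29x = 144.91 - 2.19x → x_m = 24.9507.
Social marginal cost = private MC − MEB = 2.02 + 1.91x.
Set SMC = demand: 2.02 + 1.91x = 144.91 - 2.19x → x* = 34.8512.
Gap = |24.9507 − 34.8512| = 9.9005.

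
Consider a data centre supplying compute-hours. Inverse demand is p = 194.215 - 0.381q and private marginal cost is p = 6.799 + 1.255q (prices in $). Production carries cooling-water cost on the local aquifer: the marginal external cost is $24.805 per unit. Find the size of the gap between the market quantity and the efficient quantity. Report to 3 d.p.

Market equilibrium (private): 6.799 + 1.255q = 194.215 - 0.381q → q_m = 114.5575.
Social marginal cost = private MC + MEC = 31.604 + 1.255q.
Set SMC = demand: 31.604 + 1.255q = 194.215 - 0.381q → q* = 99.3955.
Gap = |114.5575 − 99.3955| = 15.1620.

15.162 units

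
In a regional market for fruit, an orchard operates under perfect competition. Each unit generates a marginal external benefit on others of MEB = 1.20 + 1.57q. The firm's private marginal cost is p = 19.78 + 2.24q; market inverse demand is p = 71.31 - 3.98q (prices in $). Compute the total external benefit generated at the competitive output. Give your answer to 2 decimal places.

Market equilibrium (private): 19.78 + 2.24q = 71.31 - 3.98q → q_m = 8.2846.
Total external benefit = ∫₀^{q_m} (1.20 + 1.57q) dq = 1.20×8.2846 + ½×1.57×8.2846² = 63.8197.

$63.82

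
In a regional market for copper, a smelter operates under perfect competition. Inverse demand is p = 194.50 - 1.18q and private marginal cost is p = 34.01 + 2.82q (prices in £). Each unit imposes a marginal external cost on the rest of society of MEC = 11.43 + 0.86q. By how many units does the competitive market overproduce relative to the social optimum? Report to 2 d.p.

Market equilibrium (private): 34.01 + 2.82q = 194.50 - 1.18q → q_m = 40.1225.
Social marginal cost = private MC + MEC = 45.44 + 3.68q.
Set SMC = demand: 45.44 + 3.68q = 194.50 - 1.18q → q* = 30.6708.
Gap = |40.1225 − 30.6708| = 9.4517.

9.45 units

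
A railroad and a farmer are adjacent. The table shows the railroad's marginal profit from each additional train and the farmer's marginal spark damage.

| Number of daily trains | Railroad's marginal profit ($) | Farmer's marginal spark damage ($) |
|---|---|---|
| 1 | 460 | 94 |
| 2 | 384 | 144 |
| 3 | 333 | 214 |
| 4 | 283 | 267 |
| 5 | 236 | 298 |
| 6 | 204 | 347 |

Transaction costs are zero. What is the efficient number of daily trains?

Bargaining reaches the level where marginal profit last exceeds marginal spark damage.
That holds through level 4 (283 ≥ 267) but not at 5 (236 < 298).

4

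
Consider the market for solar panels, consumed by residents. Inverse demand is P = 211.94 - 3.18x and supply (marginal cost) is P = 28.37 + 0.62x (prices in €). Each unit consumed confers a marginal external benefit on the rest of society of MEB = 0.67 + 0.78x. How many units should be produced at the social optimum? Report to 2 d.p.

Social marginal benefit = demand + MEB = 212.61 - 2.40x.
Set SMB = MC: 212.61 - 2.40x = 28.37 + 0.62x → x* = 61.0066.

x* = 61.01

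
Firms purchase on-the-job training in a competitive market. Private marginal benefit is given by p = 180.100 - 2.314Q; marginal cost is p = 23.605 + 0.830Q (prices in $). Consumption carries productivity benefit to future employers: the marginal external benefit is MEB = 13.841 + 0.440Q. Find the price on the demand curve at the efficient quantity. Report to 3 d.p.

Social marginal benefit = demand + MEB = 193.941 - 1.874Q.
Set SMB = MC: 193.941 - 1.874Q = 23.605 + 0.830Q → Q* = 62.9941.
Consumer price on the demand curve at Q*: 180.100 − 2.314×62.9941 = 34.3317.

P = $34.332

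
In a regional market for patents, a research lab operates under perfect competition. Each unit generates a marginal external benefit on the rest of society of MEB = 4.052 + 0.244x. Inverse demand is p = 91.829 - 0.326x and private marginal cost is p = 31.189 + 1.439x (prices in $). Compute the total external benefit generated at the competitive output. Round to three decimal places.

$283.223

Market equilibrium (private): 31.189 + 1.439x = 91.829 - 0.326x → x_m = 34.3569.
Total external benefit = ∫₀^{x_m} (4.052 + 0.244x) dx = 4.052×34.3569 + ½×0.244×34.3569² = 283.2225.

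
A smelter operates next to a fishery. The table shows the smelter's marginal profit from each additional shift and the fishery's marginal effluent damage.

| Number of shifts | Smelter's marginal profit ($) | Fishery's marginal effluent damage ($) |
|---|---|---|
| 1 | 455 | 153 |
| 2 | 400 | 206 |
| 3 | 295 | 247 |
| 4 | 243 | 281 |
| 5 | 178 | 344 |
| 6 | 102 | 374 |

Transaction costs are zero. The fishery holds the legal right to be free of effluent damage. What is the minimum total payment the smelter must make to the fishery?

$606

Efficient level: marginal profit ≥ marginal effluent damage through level 3, so k* = 3.
With the fishery holding the right, the smelter must at least compensate total damage at k*: 153 + 206 + 247 = 606.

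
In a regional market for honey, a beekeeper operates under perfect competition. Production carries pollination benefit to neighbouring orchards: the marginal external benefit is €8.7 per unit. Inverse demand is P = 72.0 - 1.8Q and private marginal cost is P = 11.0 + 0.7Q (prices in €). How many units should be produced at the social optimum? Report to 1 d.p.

Q* = 27.9

Social marginal cost = private MC − MEB = 2.3 + 0.7Q.
Set SMC = demand: 2.3 + 0.7Q = 72.0 - 1.8Q → Q* = 27.8800.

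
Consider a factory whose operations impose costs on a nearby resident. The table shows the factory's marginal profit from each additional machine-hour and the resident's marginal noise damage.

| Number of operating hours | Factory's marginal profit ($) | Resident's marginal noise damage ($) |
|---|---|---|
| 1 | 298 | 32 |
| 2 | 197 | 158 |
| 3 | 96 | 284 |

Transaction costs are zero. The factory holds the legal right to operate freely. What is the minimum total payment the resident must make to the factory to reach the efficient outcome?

$96

Left alone the factory would choose level 3 (marginal profit stays positive).
Efficient level: k* = 2 (marginal profit ≥ marginal noise damage through 2).
The resident must at least cover the factory's forgone profit from cutting 3→2: 96 = 96.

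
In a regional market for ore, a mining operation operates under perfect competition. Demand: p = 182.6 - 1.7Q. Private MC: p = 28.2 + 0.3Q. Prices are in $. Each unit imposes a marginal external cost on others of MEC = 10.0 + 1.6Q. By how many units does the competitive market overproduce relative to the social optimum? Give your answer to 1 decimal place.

37.1 units

Market equilibrium (private): 28.2 + 0.3Q = 182.6 - 1.7Q → Q_m = 77.2000.
Social marginal cost = private MC + MEC = 38.2 + 1.9Q.
Set SMC = demand: 38.2 + 1.9Q = 182.6 - 1.7Q → Q* = 40.1111.
Gap = |77.2000 − 40.1111| = 37.0889.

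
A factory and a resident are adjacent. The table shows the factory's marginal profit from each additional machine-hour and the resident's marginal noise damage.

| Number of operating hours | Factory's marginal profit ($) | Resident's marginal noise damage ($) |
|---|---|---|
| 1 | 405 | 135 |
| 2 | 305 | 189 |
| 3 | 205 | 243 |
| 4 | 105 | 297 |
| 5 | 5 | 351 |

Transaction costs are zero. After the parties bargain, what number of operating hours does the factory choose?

Bargaining reaches the level where marginal profit last exceeds marginal noise damage.
That holds through level 2 (305 ≥ 189) but not at 3 (205 < 243).

2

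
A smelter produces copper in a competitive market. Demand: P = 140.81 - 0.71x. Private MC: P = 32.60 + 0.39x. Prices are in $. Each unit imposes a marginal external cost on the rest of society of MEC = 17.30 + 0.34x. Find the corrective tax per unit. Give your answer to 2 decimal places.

Social marginal cost = private MC + MEC = 49.90 + 0.73x.
Set SMC = demand: 49.90 + 0.73x = 140.81 - 0.71x → x* = 63.1319.
The Pigouvian tax equals MEC at x*: 17.30 + 0.34×63.1319 = 38.7648.

tax = $38.76 per unit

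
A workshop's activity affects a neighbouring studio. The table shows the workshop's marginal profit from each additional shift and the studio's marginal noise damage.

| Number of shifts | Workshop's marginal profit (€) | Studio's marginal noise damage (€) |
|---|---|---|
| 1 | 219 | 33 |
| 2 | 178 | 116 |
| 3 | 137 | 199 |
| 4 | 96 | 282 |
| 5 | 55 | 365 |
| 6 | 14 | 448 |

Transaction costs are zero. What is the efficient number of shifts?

Bargaining reaches the level where marginal profit last exceeds marginal noise damage.
That holds through level 2 (178 ≥ 116) but not at 3 (137 < 199).

2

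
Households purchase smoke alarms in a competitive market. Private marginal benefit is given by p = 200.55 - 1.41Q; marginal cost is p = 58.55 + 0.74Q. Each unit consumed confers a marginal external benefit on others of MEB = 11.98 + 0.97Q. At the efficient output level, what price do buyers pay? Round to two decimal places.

Social marginal benefit = demand + MEB = 212.53 - 0.44Q.
Set SMB = MC: 212.53 - 0.44Q = 58.55 + 0.74Q → Q* = 130.4915.
Consumer price on the demand curve at Q*: 200.55 − 1.41×130.4915 = 16.5570.

P = 16.56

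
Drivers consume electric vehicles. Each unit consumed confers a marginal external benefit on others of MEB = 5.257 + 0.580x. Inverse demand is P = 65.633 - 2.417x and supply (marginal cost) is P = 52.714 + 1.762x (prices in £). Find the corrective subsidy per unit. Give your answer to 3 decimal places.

Social marginal benefit = demand + MEB = 70.890 - 1.837x.
Set SMB = MC: 70.890 - 1.837x = 52.714 + 1.762x → x* = 5.0503.
The Pigouvian subsidy equals MEB at x*: 5.257 + 0.580×5.0503 = 8.1862.

subsidy = £8.186 per unit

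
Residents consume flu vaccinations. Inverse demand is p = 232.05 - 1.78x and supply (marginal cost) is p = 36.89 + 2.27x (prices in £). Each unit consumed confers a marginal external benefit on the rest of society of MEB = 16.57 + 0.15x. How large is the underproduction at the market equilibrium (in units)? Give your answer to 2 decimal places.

6.10 units

Market equilibrium (private): 36.89 + 2.27x = 232.05 - 1.78x → x_m = 48.1877.
Social marginal benefit = demand + MEB = 248.62 - 1.63x.
Set SMB = MC: 248.62 - 1.63x = 36.89 + 2.27x → x* = 54.2897.
Gap = |48.1877 − 54.2897| = 6.1020.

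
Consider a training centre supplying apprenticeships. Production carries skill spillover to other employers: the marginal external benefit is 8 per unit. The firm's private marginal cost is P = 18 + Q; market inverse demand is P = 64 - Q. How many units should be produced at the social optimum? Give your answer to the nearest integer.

Q* = 27

Social marginal cost = private MC − MEB = 10 + Q.
Set SMC = demand: 10 + Q = 64 - Q → Q* = 27.0000.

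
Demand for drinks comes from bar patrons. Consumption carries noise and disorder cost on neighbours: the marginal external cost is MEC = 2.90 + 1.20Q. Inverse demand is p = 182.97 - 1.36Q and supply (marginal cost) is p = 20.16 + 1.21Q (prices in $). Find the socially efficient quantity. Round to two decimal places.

Social marginal benefit = demand − MEC = 180.07 - 2.56Q.
Set SMB = MC: 180.07 - 2.56Q = 20.16 + 1.21Q → Q* = 42.4164.

Q* = 42.42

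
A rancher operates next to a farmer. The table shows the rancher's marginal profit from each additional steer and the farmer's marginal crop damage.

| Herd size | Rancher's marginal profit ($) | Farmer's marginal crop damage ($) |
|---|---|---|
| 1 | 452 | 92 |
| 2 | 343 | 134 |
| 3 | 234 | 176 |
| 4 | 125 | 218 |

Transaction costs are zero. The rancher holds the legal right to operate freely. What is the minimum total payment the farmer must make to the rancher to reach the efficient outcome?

Left alone the rancher would choose level 4 (marginal profit stays positive).
Efficient level: k* = 3 (marginal profit ≥ marginal crop damage through 3).
The farmer must at least cover the rancher's forgone profit from cutting 4→3: 125 = 125.

$125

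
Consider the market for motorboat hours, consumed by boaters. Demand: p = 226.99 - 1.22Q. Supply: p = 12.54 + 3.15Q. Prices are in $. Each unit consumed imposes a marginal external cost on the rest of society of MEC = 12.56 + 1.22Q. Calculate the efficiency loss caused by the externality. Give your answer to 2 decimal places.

Market equilibrium (private): 12.54 + 3.15Q = 226.99 - 1.22Q → Q_m = 49.0732.
Social marginal benefit = demand − MEC = 214.43 - 2.44Q.
Set SMB = MC: 214.43 - 2.44Q = 12.54 + 3.15Q → Q* = 36.1163.
Height of the DWL triangle at Q_m is MC(Q_m) − SMB(Q_m) = MEC(Q_m) = 72.4293.
DWL = ½ × 12.9569 × 72.4293 = 469.2296.

DWL = $469.23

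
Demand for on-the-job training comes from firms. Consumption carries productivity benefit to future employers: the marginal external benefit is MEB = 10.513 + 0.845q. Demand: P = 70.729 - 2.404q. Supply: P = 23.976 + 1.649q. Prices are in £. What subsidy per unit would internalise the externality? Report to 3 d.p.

Social marginal benefit = demand + MEB = 81.242 - 1.559q.
Set SMB = MC: 81.242 - 1.559q = 23.976 + 1.649q → q* = 17.8510.
The Pigouvian subsidy equals MEB at q*: 10.513 + 0.845×17.8510 = 25.5971.

subsidy = £25.597 per unit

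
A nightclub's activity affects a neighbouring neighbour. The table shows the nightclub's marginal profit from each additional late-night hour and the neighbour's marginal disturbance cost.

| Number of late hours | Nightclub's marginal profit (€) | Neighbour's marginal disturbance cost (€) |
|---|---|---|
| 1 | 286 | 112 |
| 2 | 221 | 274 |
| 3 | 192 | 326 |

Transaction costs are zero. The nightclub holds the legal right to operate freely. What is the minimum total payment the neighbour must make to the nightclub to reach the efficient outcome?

Left alone the nightclub would choose level 3 (marginal profit stays positive).
Efficient level: k* = 1 (marginal profit ≥ marginal disturbance cost through 1).
The neighbour must at least cover the nightclub's forgone profit from cutting 3→1: 221 + 192 = 413.

€413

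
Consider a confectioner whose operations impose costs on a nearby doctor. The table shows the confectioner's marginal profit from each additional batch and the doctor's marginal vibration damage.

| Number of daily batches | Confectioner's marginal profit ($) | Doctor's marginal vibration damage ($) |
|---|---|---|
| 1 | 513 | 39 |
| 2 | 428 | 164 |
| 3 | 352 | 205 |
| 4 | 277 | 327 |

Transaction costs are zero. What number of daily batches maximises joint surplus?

3

Bargaining reaches the level where marginal profit last exceeds marginal vibration damage.
That holds through level 3 (352 ≥ 205) but not at 4 (277 < 327).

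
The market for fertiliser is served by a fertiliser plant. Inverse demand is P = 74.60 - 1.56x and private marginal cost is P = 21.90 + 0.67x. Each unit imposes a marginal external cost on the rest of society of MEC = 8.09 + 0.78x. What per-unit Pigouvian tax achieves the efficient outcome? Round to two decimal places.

tax = 19.65 per unit

Social marginal cost = private MC + MEC = 29.99 + 1.45x.
Set SMC = demand: 29.99 + 1.45x = 74.60 - 1.56x → x* = 14.8206.
The Pigouvian tax equals MEC at x*: 8.09 + 0.78×14.8206 = 19.6501.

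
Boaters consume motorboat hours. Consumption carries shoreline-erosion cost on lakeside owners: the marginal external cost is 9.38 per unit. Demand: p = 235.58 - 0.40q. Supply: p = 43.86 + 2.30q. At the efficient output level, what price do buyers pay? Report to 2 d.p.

P = 208.57

Social marginal benefit = demand − MEC = 226.20 - 0.40q.
Set SMB = MC: 226.20 - 0.40q = 43.86 + 2.30q → q* = 67.5333.
Consumer price on the demand curve at q*: 235.58 − 0.40×67.5333 = 208.5667.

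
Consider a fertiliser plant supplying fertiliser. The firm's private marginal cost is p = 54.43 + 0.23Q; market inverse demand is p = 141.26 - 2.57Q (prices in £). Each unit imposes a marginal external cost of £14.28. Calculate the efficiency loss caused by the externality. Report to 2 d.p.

DWL = £36.41

Market equilibrium (private): 54.43 + 0.23Q = 141.26 - 2.57Q → Q_m = 31.0107.
Social marginal cost = private MC + MEC = 68.71 + 0.23Q.
Set SMC = demand: 68.71 + 0.23Q = 141.26 - 2.57Q → Q* = 25.9107.
Height of the DWL triangle at Q_m is SMC(Q_m) − demand(Q_m) = MEC(Q_m) = 14.2800.
DWL = ½ × 5.1000 × 14.2800 = 36.4140.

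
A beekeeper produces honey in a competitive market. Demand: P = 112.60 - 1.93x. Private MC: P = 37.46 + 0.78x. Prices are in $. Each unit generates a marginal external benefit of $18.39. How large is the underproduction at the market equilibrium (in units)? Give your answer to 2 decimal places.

6.79 units

Market equilibrium (private): 37.46 + 0.78x = 112.60 - 1.93x → x_m = 27.7269.
Social marginal cost = private MC − MEB = 19.07 + 0.78x.
Set SMC = demand: 19.07 + 0.78x = 112.60 - 1.93x → x* = 34.5129.
Gap = |27.7269 − 34.5129| = 6.7860.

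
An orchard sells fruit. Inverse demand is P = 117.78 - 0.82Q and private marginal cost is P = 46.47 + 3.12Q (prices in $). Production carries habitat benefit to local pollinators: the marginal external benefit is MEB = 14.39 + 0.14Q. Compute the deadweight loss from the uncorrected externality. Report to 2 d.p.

DWL = $37.69

Market equilibrium (private): 46.47 + 3.12Q = 117.78 - 0.82Q → Q_m = 18.0990.
Social marginal cost = private MC − MEB = 32.08 + 2.98Q.
Set SMC = demand: 32.08 + 2.98Q = 117.78 - 0.82Q → Q* = 22.5526.
Between Q* and Q_m the wedge demand − SMC runs linearly from 0 to MEB(Q_m), so the loss is a triangle.
DWL = ½ × 4.4536 × 16.9239 = 37.6861.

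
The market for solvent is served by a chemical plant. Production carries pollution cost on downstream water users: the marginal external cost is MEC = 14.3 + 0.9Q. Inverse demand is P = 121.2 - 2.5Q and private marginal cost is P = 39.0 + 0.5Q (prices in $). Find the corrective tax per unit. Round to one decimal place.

tax = $30.0 per unit

Social marginal cost = private MC + MEC = 53.3 + 1.4Q.
Set SMC = demand: 53.3 + 1.4Q = 121.2 - 2.5Q → Q* = 17.4103.
The Pigouvian tax equals MEC at Q*: 14.3 + 0.9×17.4103 = 29.9693.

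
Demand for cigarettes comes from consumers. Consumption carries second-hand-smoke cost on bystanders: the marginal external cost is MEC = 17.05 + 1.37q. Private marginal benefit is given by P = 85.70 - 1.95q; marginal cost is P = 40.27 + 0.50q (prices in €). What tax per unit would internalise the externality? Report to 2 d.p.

tax = €27.23 per unit

Social marginal benefit = demand − MEC = 68.65 - 3.32q.
Set SMB = MC: 68.65 - 3.32q = 40.27 + 0.50q → q* = 7.4293.
The Pigouvian tax equals MEC at q*: 17.05 + 1.37×7.4293 = 27.2281.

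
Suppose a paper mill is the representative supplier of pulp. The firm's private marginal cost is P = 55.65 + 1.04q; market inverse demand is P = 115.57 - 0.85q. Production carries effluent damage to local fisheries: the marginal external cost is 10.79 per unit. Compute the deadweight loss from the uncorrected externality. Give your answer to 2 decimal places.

Market equilibrium (private): 55.65 + 1.04q = 115.57 - 0.85q → q_m = 31.7037.
Social marginal cost = private MC + MEC = 66.44 + 1.04q.
Set SMC = demand: 66.44 + 1.04q = 115.57 - 0.85q → q* = 25.9947.
Height of the DWL triangle at q_m is SMC(q_m) − demand(q_m) = MEC(q_m) = 10.7900.
DWL = ½ × 5.7090 × 10.7900 = 30.8001.

DWL = 30.80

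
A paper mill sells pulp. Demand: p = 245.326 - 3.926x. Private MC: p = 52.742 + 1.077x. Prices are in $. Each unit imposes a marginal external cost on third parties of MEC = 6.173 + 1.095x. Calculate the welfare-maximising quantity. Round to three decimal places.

x* = 30.569

Social marginal cost = private MC + MEC = 58.915 + 2.172x.
Set SMC = demand: 58.915 + 2.172x = 245.326 - 3.926x → x* = 30.5692.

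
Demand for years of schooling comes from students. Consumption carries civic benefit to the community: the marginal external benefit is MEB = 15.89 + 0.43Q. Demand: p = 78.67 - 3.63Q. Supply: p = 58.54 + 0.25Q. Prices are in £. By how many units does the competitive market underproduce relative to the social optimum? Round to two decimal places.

5.25 units

Market equilibrium (private): 58.54 + 0.25Q = 78.67 - 3.63Q → Q_m = 5.1881.
Social marginal benefit = demand + MEB = 94.56 - 3.20Q.
Set SMB = MC: 94.56 - 3.20Q = 58.54 + 0.25Q → Q* = 10.4406.
Gap = |5.1881 − 10.4406| = 5.2525.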